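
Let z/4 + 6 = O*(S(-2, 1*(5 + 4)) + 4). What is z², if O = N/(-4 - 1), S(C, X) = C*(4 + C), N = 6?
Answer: 576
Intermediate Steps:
O = -6/5 (O = 6/(-4 - 1) = 6/(-5) = 6*(-⅕) = -6/5 ≈ -1.2000)
z = -24 (z = -24 + 4*(-6*(-2*(4 - 2) + 4)/5) = -24 + 4*(-6*(-2*2 + 4)/5) = -24 + 4*(-6*(-4 + 4)/5) = -24 + 4*(-6/5*0) = -24 + 4*0 = -24 + 0 = -24)
z² = (-24)² = 576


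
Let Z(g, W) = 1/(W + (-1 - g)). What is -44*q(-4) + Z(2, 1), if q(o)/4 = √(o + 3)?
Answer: -½ - 176*I ≈ -0.5 - 176.0*I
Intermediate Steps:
Z(g, W) = 1/(-1 + W - g)
q(o) = 4*√(3 + o) (q(o) = 4*√(o + 3) = 4*√(3 + o))
-44*q(-4) + Z(2, 1) = -176*√(3 - 4) - 1/(1 + 2 - 1*1) = -176*√(-1) - 1/(1 + 2 - 1) = -176*I - 1/2 = -176*I - 1*½ = -176*I - ½ = -½ - 176*I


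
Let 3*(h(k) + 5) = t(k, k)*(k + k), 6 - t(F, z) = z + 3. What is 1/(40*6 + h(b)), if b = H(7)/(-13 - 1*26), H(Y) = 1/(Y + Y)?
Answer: 447174/105084251 ≈ 0.0042554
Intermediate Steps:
t(F, z) = 3 - z (t(F, z) = 6 - (z + 3) = 6 - (3 + z) = 6 + (-3 - z) = 3 - z)
H(Y) = 1/(2*Y)
b = -1/546 (b = ((½)/7)/(-13 - 1*26) = ((½)*(⅐))/(-13 - 26) = (1/14)/(-39) = (1/14)*(-1/39) = -1/546 ≈ -0.0018315)
h(k) = -5 + 2*k*(3 - k)/3 (h(k) = -5 + ((3 - k)*(k + k))/3 = -5 + ((3 - k)*(2*k))/3 = -5 + (2*k*(3 - k))/3 = -5 + 2*k*(3 - k)/3)
1/(40*6 + h(b)) = 1/(40*6 + (-5 - ⅔*(-1/546)*(-3 - 1/546))) = 1/(240 + (-5 - ⅔*(-1/546)*(-1639/546))) = 1/(240 + (-5 - 1639/447174)) = 1/(240 - 2237509/447174) = 1/(105084251/447174) = 447174/105084251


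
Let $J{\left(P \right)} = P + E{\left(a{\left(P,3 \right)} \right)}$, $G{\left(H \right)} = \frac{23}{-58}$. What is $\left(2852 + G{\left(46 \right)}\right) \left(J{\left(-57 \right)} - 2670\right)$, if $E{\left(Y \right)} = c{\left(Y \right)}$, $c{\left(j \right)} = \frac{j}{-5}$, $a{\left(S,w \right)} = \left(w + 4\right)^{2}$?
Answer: $- \frac{1131618906}{145} \approx -7.8043 \cdot 10^{6}$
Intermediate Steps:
$a{\left(S,w \right)} = \left(4 + w\right)^{2}$
$G{\left(H \right)} = - \frac{23}{58}$ ($G{\left(H \right)} = 23 \left(- \frac{1}{58}\right) = - \frac{23}{58}$)
$c{\left(j \right)} = - \frac{j}{5}$ ($c{\left(j \right)} = j \left(- \frac{1}{5}\right) = - \frac{j}{5}$)
$E{\left(Y \right)} = - \frac{Y}{5}$
$J{\left(P \right)} = - \frac{49}{5} + P$ ($J{\left(P \right)} = P - \frac{\left(4 + 3\right)^{2}}{5} = P - \frac{7^{2}}{5} = P - \frac{49}{5} = - \frac{49}{5} + P$)
$\left(2852 + G{\left(46 \right)}\right) \left(J{\left(-57 \right)} - 2670\right) = \left(2852 - \frac{23}{58}\right) \left(\left(- \frac{49}{5} - 57\right) - 2670\right) = \frac{165393 \left(- \frac{334}{5} - 2670\right)}{58} = \frac{165393}{58} \left(- \frac{13684}{5}\right) = - \frac{1131618906}{145}$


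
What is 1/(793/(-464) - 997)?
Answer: -464/463401 ≈ -0.0010013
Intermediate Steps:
1/(793/(-464) - 997) = 1/(793*(-1/464) - 997) = 1/(-793/464 - 997) = 1/(-463401/464) = -464/463401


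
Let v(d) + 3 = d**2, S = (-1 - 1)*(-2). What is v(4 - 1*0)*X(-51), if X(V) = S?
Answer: 52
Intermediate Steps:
S = 4 (S = -2*(-2) = 4)
X(V) = 4
v(d) = -3 + d**2
v(4 - 1*0)*X(-51) = (-3 + (4 - 1*0)**2)*4 = (-3 + (4 + 0)**2)*4 = (-3 + 4**2)*4 = (-3 + 16)*4 = 13*4 = 52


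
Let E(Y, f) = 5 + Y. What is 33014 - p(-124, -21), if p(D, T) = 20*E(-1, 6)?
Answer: 32934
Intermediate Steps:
p(D, T) = 80 (p(D, T) = 20*(5 - 1) = 20*4 = 80)
33014 - p(-124, -21) = 33014 - 1*80 = 33014 - 80 = 32934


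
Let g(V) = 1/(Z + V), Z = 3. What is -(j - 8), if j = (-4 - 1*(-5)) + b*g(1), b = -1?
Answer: 29/4 ≈ 7.2500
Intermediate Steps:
g(V) = 1/(3 + V)
j = 3/4 (j = (-4 - 1*(-5)) - 1/(3 + 1) = (-4 + 5) - 1/4 = 1 - 1*1/4 = 1 - 1/4 = 3/4 ≈ 0.75000)
-(j - 8) = -(3/4 - 8) = -1*(-29/4) = 29/4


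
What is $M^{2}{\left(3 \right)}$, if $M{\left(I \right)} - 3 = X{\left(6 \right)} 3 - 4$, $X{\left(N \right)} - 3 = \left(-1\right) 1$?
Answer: $25$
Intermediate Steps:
$X{\left(N \right)} = 2$ ($X{\left(N \right)} = 3 - 1 = 2$)
$M{\left(I \right)} = 5$ ($M{\left(I \right)} = 3 + \left(2 \cdot 3 - 4\right) = 3 + \left(6 - 4\right) = 3 + 2 = 5$)
$M^{2}{\left(3 \right)} = 5^{2} = 25$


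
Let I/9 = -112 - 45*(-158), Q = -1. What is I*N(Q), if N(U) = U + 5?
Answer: 251928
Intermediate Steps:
I = 62982 (I = 9*(-112 - 45*(-158)) = 9*(-112 + 7110) = 9*6998 = 62982)
N(U) = 5 + U
I*N(Q) = 62982*(5 - 1) = 62982*4 = 251928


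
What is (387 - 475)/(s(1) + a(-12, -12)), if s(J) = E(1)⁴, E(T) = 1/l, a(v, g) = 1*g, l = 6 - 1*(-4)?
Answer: 80000/10909 ≈ 7.3334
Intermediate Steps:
l = 10 (l = 6 + 4 = 10)
a(v, g) = g
E(T) = ⅒ (E(T) = 1/10 = ⅒)
s(J) = 1/10000 (s(J) = (⅒)⁴ = 1/10000)
(387 - 475)/(s(1) + a(-12, -12)) = (387 - 475)/(1/10000 - 12) = -88/(-119999/10000) = -88*(-10000/119999) = 80000/10909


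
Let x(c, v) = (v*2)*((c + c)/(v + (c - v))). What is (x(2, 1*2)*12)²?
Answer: 9216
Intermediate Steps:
x(c, v) = 4*v (x(c, v) = (2*v)*((2*c)/c) = (2*v)*2 = 4*v)
(x(2, 1*2)*12)² = ((4*(1*2))*12)² = ((4*2)*12)² = (8*12)² = 96² = 9216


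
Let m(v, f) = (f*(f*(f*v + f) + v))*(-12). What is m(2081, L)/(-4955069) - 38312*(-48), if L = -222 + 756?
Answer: 1845237504504/707867 ≈ 2.6068e+6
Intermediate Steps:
L = 534
m(v, f) = -12*f*(v + f*(f + f*v)) (m(v, f) = (f*(f*(f + f*v) + v))*(-12) = (f*(v + f*(f + f*v)))*(-12) = -12*f*(v + f*(f + f*v)))
m(2081, L)/(-4955069) - 38312*(-48) = -12*534*(2081 + 534² + 2081*534²)/(-4955069) - 38312*(-48) = -12*534*(2081 + 285156 + 2081*285156)*(-1/4955069) - 1*(-1838976) = -12*534*(2081 + 285156 + 593409636)*(-1/4955069) + 1838976 = -12*534*593696873*(-1/4955069) + 1838976 = -3804409562184*(-1/4955069) + 1838976 = 543487080312/707867 + 1838976 = 1845237504504/707867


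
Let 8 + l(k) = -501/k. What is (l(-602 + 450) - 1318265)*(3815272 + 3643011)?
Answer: -1494468335399585/152 ≈ -9.8320e+12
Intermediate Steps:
l(k) = -8 - 501/k
(l(-602 + 450) - 1318265)*(3815272 + 3643011) = ((-8 - 501/(-602 + 450)) - 1318265)*(3815272 + 3643011) = ((-8 - 501/(-152)) - 1318265)*7458283 = ((-8 - 501*(-1/152)) - 1318265)*7458283 = ((-8 + 501/152) - 1318265)*7458283 = (-715/152 - 1318265)*7458283 = -200376995/152*7458283 = -1494468335399585/152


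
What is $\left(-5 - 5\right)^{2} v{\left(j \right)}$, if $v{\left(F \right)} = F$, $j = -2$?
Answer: $-200$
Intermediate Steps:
$\left(-5 - 5\right)^{2} v{\left(j \right)} = \left(-5 - 5\right)^{2} \left(-2\right) = \left(-10\right)^{2} \left(-2\right) = 100 \left(-2\right) = -200$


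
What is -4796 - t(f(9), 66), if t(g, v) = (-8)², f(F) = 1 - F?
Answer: -4860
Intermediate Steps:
t(g, v) = 64
-4796 - t(f(9), 66) = -4796 - 1*64 = -4796 - 64 = -4860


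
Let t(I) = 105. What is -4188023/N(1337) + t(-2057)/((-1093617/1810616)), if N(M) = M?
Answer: -32886234533/9946707 ≈ -3306.2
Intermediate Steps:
-4188023/N(1337) + t(-2057)/((-1093617/1810616)) = -4188023/1337 + 105/((-1093617/1810616)) = -4188023*1/1337 + 105/((-1093617*1/1810616)) = -598289/191 + 105/(-1093617/1810616) = -598289/191 + 105*(-1810616/1093617) = -598289/191 - 9053080/52077 = -32886234533/9946707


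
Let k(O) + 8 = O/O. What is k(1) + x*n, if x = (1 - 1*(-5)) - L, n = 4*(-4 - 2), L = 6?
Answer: -7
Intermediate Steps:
k(O) = -7 (k(O) = -8 + O/O = -8 + 1 = -7)
n = -24 (n = 4*(-6) = -24)
x = 0 (x = (1 - 1*(-5)) - 1*6 = (1 + 5) - 6 = 6 - 6 = 0)
k(1) + x*n = -7 + 0*(-24) = -7 + 0 = -7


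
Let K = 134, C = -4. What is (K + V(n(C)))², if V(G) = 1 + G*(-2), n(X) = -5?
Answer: 21025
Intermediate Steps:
V(G) = 1 - 2*G
(K + V(n(C)))² = (134 + (1 - 2*(-5)))² = (134 + (1 + 10))² = (134 + 11)² = 145² = 21025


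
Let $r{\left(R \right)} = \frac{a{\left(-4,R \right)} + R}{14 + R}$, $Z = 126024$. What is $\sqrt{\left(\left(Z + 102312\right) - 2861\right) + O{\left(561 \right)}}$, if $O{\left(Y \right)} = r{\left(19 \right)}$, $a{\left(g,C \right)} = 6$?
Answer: $\frac{10 \sqrt{2455431}}{33} \approx 474.84$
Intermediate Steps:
$r{\left(R \right)} = \frac{6 + R}{14 + R}$
$O{\left(Y \right)} = \frac{25}{33}$ ($O{\left(Y \right)} = \frac{6 + 19}{14 + 19} = \frac{1}{33} \cdot 25 = \frac{25}{33}$)
$\sqrt{\left(\left(Z + 102312\right) - 2861\right) + O{\left(561 \right)}} = \sqrt{\left(\left(126024 + 102312\right) - 2861\right) + \frac{25}{33}} = \sqrt{\left(228336 - 2861\right) + \frac{25}{33}} = \sqrt{225475 + \frac{25}{33}} = \sqrt{\frac{7440700}{33}} = \frac{10 \sqrt{2455431}}{33}$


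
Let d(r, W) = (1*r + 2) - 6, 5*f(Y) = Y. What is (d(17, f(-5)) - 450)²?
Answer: 190969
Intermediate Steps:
f(Y) = Y/5
d(r, W) = -4 + r (d(r, W) = (r + 2) - 6 = (2 + r) - 6 = -4 + r)
(d(17, f(-5)) - 450)² = ((-4 + 17) - 450)² = (13 - 450)² = (-437)² = 190969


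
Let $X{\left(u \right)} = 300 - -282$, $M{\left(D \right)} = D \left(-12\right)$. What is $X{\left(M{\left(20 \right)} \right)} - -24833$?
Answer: $25415$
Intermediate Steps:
$M{\left(D \right)} = - 12 D$
$X{\left(u \right)} = 582$ ($X{\left(u \right)} = 300 + 282 = 582$)
$X{\left(M{\left(20 \right)} \right)} - -24833 = 582 - -24833 = 582 + 24833 = 25415$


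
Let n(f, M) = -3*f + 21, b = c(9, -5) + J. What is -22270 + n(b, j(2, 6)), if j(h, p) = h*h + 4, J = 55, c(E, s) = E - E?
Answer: -22414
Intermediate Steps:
c(E, s) = 0
b = 55 (b = 0 + 55 = 55)
j(h, p) = 4 + h**2 (j(h, p) = h**2 + 4 = 4 + h**2)
n(f, M) = 21 - 3*f
-22270 + n(b, j(2, 6)) = -22270 + (21 - 3*55) = -22270 + (21 - 165) = -22270 - 144 = -22414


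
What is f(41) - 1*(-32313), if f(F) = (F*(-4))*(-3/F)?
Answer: 32325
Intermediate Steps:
f(F) = 12 (f(F) = (-4*F)*(-3/F) = 12)
f(41) - 1*(-32313) = 12 - 1*(-32313) = 12 + 32313 = 32325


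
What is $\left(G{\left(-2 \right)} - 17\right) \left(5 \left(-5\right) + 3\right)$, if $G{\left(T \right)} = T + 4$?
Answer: $330$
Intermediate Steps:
$G{\left(T \right)} = 4 + T$
$\left(G{\left(-2 \right)} - 17\right) \left(5 \left(-5\right) + 3\right) = \left(\left(4 - 2\right) - 17\right) \left(5 \left(-5\right) + 3\right) = \left(2 - 17\right) \left(-25 + 3\right) = \left(-15\right) \left(-22\right) = 330$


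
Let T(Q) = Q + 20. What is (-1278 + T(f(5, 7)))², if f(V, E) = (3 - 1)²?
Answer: 1572516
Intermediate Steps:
f(V, E) = 4 (f(V, E) = 2² = 4)
T(Q) = 20 + Q
(-1278 + T(f(5, 7)))² = (-1278 + (20 + 4))² = (-1278 + 24)² = (-1254)² = 1572516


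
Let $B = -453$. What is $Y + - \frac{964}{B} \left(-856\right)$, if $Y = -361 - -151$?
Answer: $- \frac{920314}{453} \approx -2031.6$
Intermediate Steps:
$Y = -210$ ($Y = -361 + 151 = -210$)
$Y + - \frac{964}{B} \left(-856\right) = -210 + - \frac{964}{-453} \left(-856\right) = -210 + \left(-964\right) \left(- \frac{1}{453}\right) \left(-856\right) = -210 + \frac{964}{453} \left(-856\right) = -210 - \frac{825184}{453} = - \frac{920314}{453}$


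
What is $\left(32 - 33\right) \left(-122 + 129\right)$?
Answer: $-7$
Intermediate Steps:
$\left(32 - 33\right) \left(-122 + 129\right) = \left(-1\right) 7 = -7$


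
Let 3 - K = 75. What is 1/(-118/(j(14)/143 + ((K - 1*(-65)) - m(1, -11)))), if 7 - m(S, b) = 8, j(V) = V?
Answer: 422/8437 ≈ 0.050018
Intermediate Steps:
K = -72 (K = 3 - 1*75 = 3 - 75 = -72)
m(S, b) = -1 (m(S, b) = 7 - 1*8 = 7 - 8 = -1)
1/(-118/(j(14)/143 + ((K - 1*(-65)) - m(1, -11)))) = 1/(-118/(14/143 + ((-72 - 1*(-65)) - 1*(-1)))) = 1/(-118/(14*(1/143) + ((-72 + 65) + 1))) = 1/(-118/(14/143 + (-7 + 1))) = 1/(-118/(14/143 - 6)) = 1/(-118/(-844/143)) = 1/(-118*(-143/844)) = 1/(8437/422) = 422/8437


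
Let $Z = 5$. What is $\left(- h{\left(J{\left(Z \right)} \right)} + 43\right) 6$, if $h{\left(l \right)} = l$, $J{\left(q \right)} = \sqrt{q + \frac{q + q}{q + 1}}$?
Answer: $258 - 4 \sqrt{15} \approx 242.51$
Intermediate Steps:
$J{\left(q \right)} = \sqrt{q + \frac{2 q}{1 + q}}$
$\left(- h{\left(J{\left(Z \right)} \right)} + 43\right) 6 = \left(- \sqrt{\frac{5 \left(3 + 5\right)}{1 + 5}} + 43\right) 6 = \left(- \sqrt{5 \cdot \frac{1}{6} \cdot 8} + 43\right) 6 = \left(- \sqrt{\frac{20}{3}} + 43\right) 6 = \left(- \frac{2 \sqrt{15}}{3} + 43\right) 6 = \left(43 - \frac{2 \sqrt{15}}{3}\right) 6 = 258 - 4 \sqrt{15}$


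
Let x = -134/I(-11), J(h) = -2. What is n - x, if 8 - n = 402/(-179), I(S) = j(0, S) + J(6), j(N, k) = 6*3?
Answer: 26665/1432 ≈ 18.621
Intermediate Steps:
j(N, k) = 18
I(S) = 16 (I(S) = 18 - 2 = 16)
n = 1834/179 (n = 8 - 402/(-179) = 8 - 402*(-1)/179 = 8 - 1*(-402/179) = 8 + 402/179 = 1834/179 ≈ 10.246)
x = -67/8 (x = -134/16 = -134*1/16 = -67/8 ≈ -8.3750)
n - x = 1834/179 - 1*(-67/8) = 1834/179 + 67/8 = 26665/1432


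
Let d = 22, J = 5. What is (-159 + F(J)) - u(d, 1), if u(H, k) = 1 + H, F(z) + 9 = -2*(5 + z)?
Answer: -211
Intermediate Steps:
F(z) = -19 - 2*z (F(z) = -9 - 2*(5 + z) = -9 + (-10 - 2*z) = -19 - 2*z)
(-159 + F(J)) - u(d, 1) = (-159 + (-19 - 2*5)) - (1 + 22) = (-159 + (-19 - 10)) - 1*23 = (-159 - 29) - 23 = -188 - 23 = -211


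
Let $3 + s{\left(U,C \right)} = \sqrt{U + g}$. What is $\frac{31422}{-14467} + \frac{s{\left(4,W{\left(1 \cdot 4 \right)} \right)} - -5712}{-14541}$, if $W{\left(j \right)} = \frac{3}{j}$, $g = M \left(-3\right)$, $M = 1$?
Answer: $- \frac{14581456}{5685531} \approx -2.5647$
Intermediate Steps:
$g = -3$ ($g = 1 \left(-3\right) = -3$)
$s{\left(U,C \right)} = -3 + \sqrt{-3 + U}$ ($s{\left(U,C \right)} = -3 + \sqrt{U - 3} = -3 + \sqrt{-3 + U}$)
$\frac{31422}{-14467} + \frac{s{\left(4,W{\left(1 \cdot 4 \right)} \right)} - -5712}{-14541} = \frac{31422}{-14467} + \frac{\left(-3 + \sqrt{-3 + 4}\right) - -5712}{-14541} = 31422 \left(- \frac{1}{14467}\right) + \left(\left(-3 + \sqrt{1}\right) + 5712\right) \left(- \frac{1}{14541}\right) = - \frac{31422}{14467} + \left(\left(-3 + 1\right) + 5712\right) \left(- \frac{1}{14541}\right) = - \frac{31422}{14467} + \left(-2 + 5712\right) \left(- \frac{1}{14541}\right) = - \frac{31422}{14467} + 5710 \left(- \frac{1}{14541}\right) = - \frac{31422}{14467} - \frac{5710}{14541} = - \frac{14581456}{5685531}$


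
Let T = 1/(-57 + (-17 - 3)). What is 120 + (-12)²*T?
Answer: 9096/77 ≈ 118.13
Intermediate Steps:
T = -1/77 (T = 1/(-57 - 20) = 1/(-77) = -1/77 ≈ -0.012987)
120 + (-12)²*T = 120 + (-12)²*(-1/77) = 120 + 144*(-1/77) = 120 - 144/77 = 9096/77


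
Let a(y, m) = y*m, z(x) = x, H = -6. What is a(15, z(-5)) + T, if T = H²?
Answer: -39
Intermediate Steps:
T = 36 (T = (-6)² = 36)
a(y, m) = m*y
a(15, z(-5)) + T = -5*15 + 36 = -75 + 36 = -39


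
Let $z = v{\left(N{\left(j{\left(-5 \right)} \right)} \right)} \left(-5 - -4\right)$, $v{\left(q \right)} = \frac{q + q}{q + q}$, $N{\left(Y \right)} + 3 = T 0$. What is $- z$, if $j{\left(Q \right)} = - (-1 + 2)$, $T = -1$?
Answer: $1$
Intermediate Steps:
$j{\left(Q \right)} = -1$ ($j{\left(Q \right)} = \left(-1\right) 1 = -1$)
$N{\left(Y \right)} = -3$ ($N{\left(Y \right)} = -3 - 0 = -3 + 0 = -3$)
$v{\left(q \right)} = 1$ ($v{\left(q \right)} = \frac{2 q}{2 q} = 2 q \frac{1}{2 q} = 1$)
$z = -1$ ($z = 1 \left(-5 - -4\right) = 1 \left(-5 + 4\right) = 1 \left(-1\right) = -1$)
$- z = \left(-1\right) \left(-1\right) = 1$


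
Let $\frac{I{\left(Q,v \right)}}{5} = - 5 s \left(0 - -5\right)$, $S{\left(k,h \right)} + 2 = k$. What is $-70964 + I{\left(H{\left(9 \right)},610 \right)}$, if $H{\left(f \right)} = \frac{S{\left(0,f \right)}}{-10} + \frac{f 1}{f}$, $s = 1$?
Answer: $-71089$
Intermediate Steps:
$S{\left(k,h \right)} = -2 + k$
$H{\left(f \right)} = \frac{6}{5}$ ($H{\left(f \right)} = \frac{-2 + 0}{-10} + \frac{f 1}{f} = \left(-2\right) \left(- \frac{1}{10}\right) + \frac{f}{f} = \frac{1}{5} + 1 = \frac{6}{5}$)
$I{\left(Q,v \right)} = -125$ ($I{\left(Q,v \right)} = 5 \left(-5\right) 1 \left(0 - -5\right) = 5 \left(- 5 \left(0 + 5\right)\right) = 5 \left(\left(-5\right) 5\right) = 5 \left(-25\right) = -125$)
$-70964 + I{\left(H{\left(9 \right)},610 \right)} = -70964 - 125 = -71089$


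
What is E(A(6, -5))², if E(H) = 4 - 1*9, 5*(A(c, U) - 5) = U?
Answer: 25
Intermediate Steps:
A(c, U) = 5 + U/5
E(H) = -5 (E(H) = 4 - 9 = -5)
E(A(6, -5))² = (-5)² = 25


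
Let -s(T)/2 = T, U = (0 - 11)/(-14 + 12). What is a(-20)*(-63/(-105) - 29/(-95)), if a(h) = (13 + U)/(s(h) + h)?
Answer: 1591/1900 ≈ 0.83737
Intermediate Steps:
U = 11/2 (U = -11/(-2) = -11*(-1/2) = 11/2 ≈ 5.5000)
s(T) = -2*T
a(h) = -37/(2*h) (a(h) = (13 + 11/2)/(-2*h + h) = 37/(2*((-h))) = 37*(-1/h)/2 = -37/(2*h))
a(-20)*(-63/(-105) - 29/(-95)) = (-37/2/(-20))*(-63/(-105) - 29/(-95)) = (-37/2*(-1/20))*(-63*(-1/105) - 29*(-1/95)) = 37*(3/5 + 29/95)/40 = (37/40)*(86/95) = 1591/1900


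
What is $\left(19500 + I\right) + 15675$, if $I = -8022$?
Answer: $27153$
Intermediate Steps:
$\left(19500 + I\right) + 15675 = \left(19500 - 8022\right) + 15675 = 11478 + 15675 = 27153$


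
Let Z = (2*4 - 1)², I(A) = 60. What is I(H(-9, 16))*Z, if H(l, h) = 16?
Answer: 2940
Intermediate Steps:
Z = 49 (Z = (8 - 1)² = 7² = 49)
I(H(-9, 16))*Z = 60*49 = 2940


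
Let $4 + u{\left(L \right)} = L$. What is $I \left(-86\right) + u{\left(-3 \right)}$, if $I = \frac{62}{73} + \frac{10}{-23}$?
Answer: $- \frac{71609}{1679} \approx -42.65$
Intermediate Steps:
$u{\left(L \right)} = -4 + L$
$I = \frac{696}{1679}$ ($I = 62 \cdot \frac{1}{73} + 10 \left(- \frac{1}{23}\right) = \frac{62}{73} - \frac{10}{23} = \frac{696}{1679} \approx 0.41453$)
$I \left(-86\right) + u{\left(-3 \right)} = \frac{696}{1679} \left(-86\right) - 7 = - \frac{59856}{1679} - 7 = - \frac{71609}{1679}$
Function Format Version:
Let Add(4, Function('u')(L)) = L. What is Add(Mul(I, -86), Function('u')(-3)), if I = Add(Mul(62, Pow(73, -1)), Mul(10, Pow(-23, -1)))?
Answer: Rational(-71609, 1679) ≈ -42.650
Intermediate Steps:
Function('u')(L) = Add(-4, L)
I = Rational(696, 1679) (I = Add(Mul(62, Rational(1, 73)), Mul(10, Rational(-1, 23))) = Add(Rational(62, 73), Rational(-10, 23)) = Rational(696, 1679) ≈ 0.41453)
Add(Mul(I, -86), Function('u')(-3)) = Add(Mul(Rational(696, 1679), -86), Add(-4, -3)) = Add(Rational(-59856, 1679), -7) = Rational(-71609, 1679)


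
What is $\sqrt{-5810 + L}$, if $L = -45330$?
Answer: $2 i \sqrt{12785} \approx 226.14 i$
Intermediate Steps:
$\sqrt{-5810 + L} = \sqrt{-5810 - 45330} = \sqrt{-51140} = 2 i \sqrt{12785}$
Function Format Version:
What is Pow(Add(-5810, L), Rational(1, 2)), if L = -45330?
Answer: Mul(2, I, Pow(12785, Rational(1, 2))) ≈ Mul(226.14, I)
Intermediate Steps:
Pow(Add(-5810, L), Rational(1, 2)) = Pow(Add(-5810, -45330), Rational(1, 2)) = Pow(-51140, Rational(1, 2)) = Mul(2, I, Pow(12785, Rational(1, 2)))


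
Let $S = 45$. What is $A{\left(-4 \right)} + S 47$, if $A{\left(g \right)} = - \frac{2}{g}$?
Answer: $\frac{4231}{2} \approx 2115.5$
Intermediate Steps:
$A{\left(-4 \right)} + S 47 = - \frac{2}{-4} + 45 \cdot 47 = \left(-2\right) \left(- \frac{1}{4}\right) + 2115 = \frac{1}{2} + 2115 = \frac{4231}{2}$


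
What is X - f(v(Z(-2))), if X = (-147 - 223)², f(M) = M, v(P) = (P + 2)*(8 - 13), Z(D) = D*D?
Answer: 136930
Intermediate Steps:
Z(D) = D²
v(P) = -10 - 5*P (v(P) = (2 + P)*(-5) = -10 - 5*P)
X = 136900 (X = (-370)² = 136900)
X - f(v(Z(-2))) = 136900 - (-10 - 5*(-2)²) = 136900 - (-10 - 5*4) = 136900 - (-10 - 20) = 136900 - 1*(-30) = 136900 + 30 = 136930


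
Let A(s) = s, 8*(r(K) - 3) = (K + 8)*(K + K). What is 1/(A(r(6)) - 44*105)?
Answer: -1/4596 ≈ -0.00021758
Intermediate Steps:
r(K) = 3 + K*(8 + K)/4 (r(K) = 3 + ((K + 8)*(K + K))/8 = 3 + ((8 + K)*(2*K))/8 = 3 + (2*K*(8 + K))/8 = 3 + K*(8 + K)/4)
1/(A(r(6)) - 44*105) = 1/((3 + 2*6 + (1/4)*6**2) - 44*105) = 1/((3 + 12 + (1/4)*36) - 4620) = 1/((3 + 12 + 9) - 4620) = 1/(24 - 4620) = 1/(-4596) = -1/4596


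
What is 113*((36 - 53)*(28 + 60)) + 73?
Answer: -168975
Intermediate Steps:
113*((36 - 53)*(28 + 60)) + 73 = 113*(-17*88) + 73 = 113*(-1496) + 73 = -169048 + 73 = -168975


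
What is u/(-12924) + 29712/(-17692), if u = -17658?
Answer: -994341/3175714 ≈ -0.31311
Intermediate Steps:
u/(-12924) + 29712/(-17692) = -17658/(-12924) + 29712/(-17692) = -17658*(-1/12924) + 29712*(-1/17692) = 981/718 - 7428/4423 = -994341/3175714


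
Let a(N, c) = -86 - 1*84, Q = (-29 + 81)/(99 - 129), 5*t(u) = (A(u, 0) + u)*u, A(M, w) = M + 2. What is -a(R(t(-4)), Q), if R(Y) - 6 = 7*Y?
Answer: 170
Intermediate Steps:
A(M, w) = 2 + M
t(u) = u*(2 + 2*u)/5 (t(u) = (((2 + u) + u)*u)/5 = ((2 + 2*u)*u)/5 = (u*(2 + 2*u))/5 = u*(2 + 2*u)/5)
R(Y) = 6 + 7*Y
Q = -26/15 (Q = 52/(-30) = 52*(-1/30) = -26/15 ≈ -1.7333)
a(N, c) = -170 (a(N, c) = -86 - 84 = -170)
-a(R(t(-4)), Q) = -1*(-170) = 170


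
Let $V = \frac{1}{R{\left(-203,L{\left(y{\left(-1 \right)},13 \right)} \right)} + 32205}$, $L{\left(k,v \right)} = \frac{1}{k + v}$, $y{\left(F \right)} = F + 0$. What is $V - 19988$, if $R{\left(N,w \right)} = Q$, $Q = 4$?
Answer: $- \frac{643793491}{32209} \approx -19988.0$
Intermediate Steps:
$y{\left(F \right)} = F$
$R{\left(N,w \right)} = 4$
$V = \frac{1}{32209}$ ($V = \frac{1}{4 + 32205} = \frac{1}{32209} \approx 3.1047 \cdot 10^{-5}$)
$V - 19988 = \frac{1}{32209} - 19988 = - \frac{643793491}{32209}$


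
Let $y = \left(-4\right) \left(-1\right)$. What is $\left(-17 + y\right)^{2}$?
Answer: $169$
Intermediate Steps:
$y = 4$
$\left(-17 + y\right)^{2} = \left(-17 + 4\right)^{2} = \left(-13\right)^{2} = 169$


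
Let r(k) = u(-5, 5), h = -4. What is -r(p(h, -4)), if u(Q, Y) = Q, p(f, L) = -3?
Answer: 5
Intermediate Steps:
r(k) = -5
-r(p(h, -4)) = -1*(-5) = 5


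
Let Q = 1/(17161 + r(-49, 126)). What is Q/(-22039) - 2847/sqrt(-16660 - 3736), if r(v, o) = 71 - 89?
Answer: -1/377814577 + 2847*I*sqrt(5099)/10198 ≈ -2.6468e-9 + 19.935*I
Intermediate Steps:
r(v, o) = -18
Q = 1/17143 (Q = 1/(17161 - 18) = 1/17143 ≈ 5.8333e-5)
Q/(-22039) - 2847/sqrt(-16660 - 3736) = (1/17143)/(-22039) - 2847/sqrt(-16660 - 3736) = (1/17143)*(-1/22039) - 2847*(-I*sqrt(5099)/10198) = -1/377814577 - 2847*(-I*sqrt(5099)/10198) = -1/377814577 - (-2847)*I*sqrt(5099)/10198 = -1/377814577 + 2847*I*sqrt(5099)/10198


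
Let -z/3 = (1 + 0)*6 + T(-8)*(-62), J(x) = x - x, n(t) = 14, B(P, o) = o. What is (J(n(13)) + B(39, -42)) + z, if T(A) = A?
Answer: -1548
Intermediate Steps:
J(x) = 0
z = -1506 (z = -3*((1 + 0)*6 - 8*(-62)) = -3*(1*6 + 496) = -3*(6 + 496) = -3*502 = -1506)
(J(n(13)) + B(39, -42)) + z = (0 - 42) - 1506 = -42 - 1506 = -1548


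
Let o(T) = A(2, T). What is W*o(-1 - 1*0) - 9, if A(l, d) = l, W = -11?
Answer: -31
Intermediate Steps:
o(T) = 2
W*o(-1 - 1*0) - 9 = -11*2 - 9 = -22 - 9 = -31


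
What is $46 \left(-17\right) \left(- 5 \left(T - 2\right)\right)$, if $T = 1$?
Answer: $-3910$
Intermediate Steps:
$46 \left(-17\right) \left(- 5 \left(T - 2\right)\right) = 46 \left(-17\right) \left(- 5 \left(1 - 2\right)\right) = - 782 \left(\left(-5\right) \left(-1\right)\right) = \left(-782\right) 5 = -3910$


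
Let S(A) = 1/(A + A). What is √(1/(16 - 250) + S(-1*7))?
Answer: I*√5642/273 ≈ 0.27514*I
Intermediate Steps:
S(A) = 1/(2*A)
√(1/(16 - 250) + S(-1*7)) = √(1/(16 - 250) + 1/(2*((-1*7)))) = √(1/(-234) + (½)/(-7)) = √(-1/234 + (½)*(-⅐)) = √(-1/234 - 1/14) = √(-62/819) = I*√5642/273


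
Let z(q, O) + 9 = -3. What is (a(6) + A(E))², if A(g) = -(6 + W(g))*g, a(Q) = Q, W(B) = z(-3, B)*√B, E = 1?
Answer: 144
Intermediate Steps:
z(q, O) = -12 (z(q, O) = -9 - 3 = -12)
W(B) = -12*√B
A(g) = -g*(6 - 12*√g) (A(g) = -(6 - 12*√g)*g = -g*(6 - 12*√g))
(a(6) + A(E))² = (6 + (-6*1 + 12*1^(3/2)))² = (6 + (-6 + 12*1))² = (6 + (-6 + 12))² = (6 + 6)² = 12² = 144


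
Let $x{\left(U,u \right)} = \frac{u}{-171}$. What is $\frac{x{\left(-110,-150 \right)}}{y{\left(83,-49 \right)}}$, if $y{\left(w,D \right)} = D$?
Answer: $- \frac{50}{2793} \approx -0.017902$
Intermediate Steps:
$x{\left(U,u \right)} = - \frac{u}{171}$ ($x{\left(U,u \right)} = u \left(- \frac{1}{171}\right) = - \frac{u}{171}$)
$\frac{x{\left(-110,-150 \right)}}{y{\left(83,-49 \right)}} = \frac{\left(- \frac{1}{171}\right) \left(-150\right)}{-49} = \frac{50}{57} \left(- \frac{1}{49}\right) = - \frac{50}{2793}$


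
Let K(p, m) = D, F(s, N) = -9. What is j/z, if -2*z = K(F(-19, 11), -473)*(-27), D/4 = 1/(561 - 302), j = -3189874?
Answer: -413088683/27 ≈ -1.5300e+7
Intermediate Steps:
D = 4/259 (D = 4/(561 - 302) = 4/259 ≈ 0.015444)
K(p, m) = 4/259
z = 54/259 (z = -2*(-27)/259 = -½*(-108/259) = 54/259 ≈ 0.20849)
j/z = -3189874/54/259 = -3189874*259/54 = -413088683/27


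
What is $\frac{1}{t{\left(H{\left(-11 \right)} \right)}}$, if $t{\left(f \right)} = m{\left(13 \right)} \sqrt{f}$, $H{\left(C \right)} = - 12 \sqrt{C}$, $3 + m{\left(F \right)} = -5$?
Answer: $- \frac{\sqrt{3} \cdot 11^{\frac{3}{4}}}{528 \sqrt{- i}} \approx -0.014011 - 0.014011 i$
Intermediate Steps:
$m{\left(F \right)} = -8$ ($m{\left(F \right)} = -3 - 5 = -8$)
$t{\left(f \right)} = - 8 \sqrt{f}$
$\frac{1}{t{\left(H{\left(-11 \right)} \right)}} = \frac{1}{\left(-8\right) \sqrt{- 12 \sqrt{-11}}} = \frac{1}{\left(-8\right) \sqrt{- 12 i \sqrt{11}}} = \frac{1}{\left(-8\right) 2 \sqrt{3} \sqrt[4]{11} \sqrt{- i}} = \frac{1}{\left(-16\right) \sqrt{3} \sqrt[4]{11} \sqrt{- i}} = - \frac{\sqrt{3} \cdot 11^{\frac{3}{4}}}{528 \sqrt{- i}}$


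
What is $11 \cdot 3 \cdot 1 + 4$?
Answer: $37$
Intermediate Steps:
$11 \cdot 3 \cdot 1 + 4 = 11 \cdot 3 + 4 = 33 + 4 = 37$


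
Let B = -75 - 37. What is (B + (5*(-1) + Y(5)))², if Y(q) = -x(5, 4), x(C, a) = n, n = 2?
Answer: 14161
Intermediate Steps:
x(C, a) = 2
B = -112
Y(q) = -2 (Y(q) = -1*2 = -2)
(B + (5*(-1) + Y(5)))² = (-112 + (5*(-1) - 2))² = (-112 + (-5 - 2))² = (-112 - 7)² = (-119)² = 14161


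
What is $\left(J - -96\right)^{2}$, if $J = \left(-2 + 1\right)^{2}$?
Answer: $9409$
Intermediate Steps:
$J = 1$ ($J = \left(-1\right)^{2} = 1$)
$\left(J - -96\right)^{2} = \left(1 - -96\right)^{2} = \left(1 + 96\right)^{2} = 97^{2} = 9409$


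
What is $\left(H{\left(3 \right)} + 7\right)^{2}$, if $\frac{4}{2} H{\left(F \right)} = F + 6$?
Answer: $\frac{529}{4} \approx 132.25$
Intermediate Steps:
$H{\left(F \right)} = 3 + \frac{F}{2}$ ($H{\left(F \right)} = \frac{F + 6}{2} = \frac{6 + F}{2} = 3 + \frac{F}{2}$)
$\left(H{\left(3 \right)} + 7\right)^{2} = \left(\left(3 + \frac{1}{2} \cdot 3\right) + 7\right)^{2} = \left(\left(3 + \frac{3}{2}\right) + 7\right)^{2} = \left(\frac{9}{2} + 7\right)^{2} = \left(\frac{23}{2}\right)^{2} = \frac{529}{4}$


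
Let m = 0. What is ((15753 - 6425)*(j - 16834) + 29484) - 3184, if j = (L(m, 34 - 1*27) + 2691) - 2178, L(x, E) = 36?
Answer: -151880180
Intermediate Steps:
j = 549 (j = (36 + 2691) - 2178 = 2727 - 2178 = 549)
((15753 - 6425)*(j - 16834) + 29484) - 3184 = ((15753 - 6425)*(549 - 16834) + 29484) - 3184 = (9328*(-16285) + 29484) - 3184 = (-151906480 + 29484) - 3184 = -151876996 - 3184 = -151880180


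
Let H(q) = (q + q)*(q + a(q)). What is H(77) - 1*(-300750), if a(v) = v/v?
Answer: 312762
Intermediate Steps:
a(v) = 1
H(q) = 2*q*(1 + q) (H(q) = (q + q)*(q + 1) = (2*q)*(1 + q) = 2*q*(1 + q))
H(77) - 1*(-300750) = 2*77*(1 + 77) - 1*(-300750) = 2*77*78 + 300750 = 12012 + 300750 = 312762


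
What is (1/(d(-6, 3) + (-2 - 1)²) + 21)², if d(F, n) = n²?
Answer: 143641/324 ≈ 443.34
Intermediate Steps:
(1/(d(-6, 3) + (-2 - 1)²) + 21)² = (1/(3² + (-2 - 1)²) + 21)² = (1/(9 + (-3)²) + 21)² = (1/(9 + 9) + 21)² = (1/18 + 21)² = (379/18)² = 143641/324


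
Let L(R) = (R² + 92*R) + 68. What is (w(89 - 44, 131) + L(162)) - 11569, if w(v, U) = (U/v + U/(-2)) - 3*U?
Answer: 2627227/90 ≈ 29191.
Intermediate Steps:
L(R) = 68 + R² + 92*R
w(v, U) = -7*U/2 + U/v (w(v, U) = (U/v + U*(-½)) - 3*U = (U/v - U/2) - 3*U = (-U/2 + U/v) - 3*U = -7*U/2 + U/v)
(w(89 - 44, 131) + L(162)) - 11569 = ((-7/2*131 + 131/(89 - 44)) + (68 + 162² + 92*162)) - 11569 = ((-917/2 + 131/45) + (68 + 26244 + 14904)) - 11569 = ((-917/2 + 131*(1/45)) + 41216) - 11569 = ((-917/2 + 131/45) + 41216) - 11569 = (-41003/90 + 41216) - 11569 = 3668437/90 - 11569 = 2627227/90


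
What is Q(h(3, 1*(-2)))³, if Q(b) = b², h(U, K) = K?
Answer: 64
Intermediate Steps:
Q(h(3, 1*(-2)))³ = ((1*(-2))²)³ = ((-2)²)³ = 4³ = 64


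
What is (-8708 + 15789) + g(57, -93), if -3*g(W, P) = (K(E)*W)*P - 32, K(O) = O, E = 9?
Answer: 68984/3 ≈ 22995.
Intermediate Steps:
g(W, P) = 32/3 - 3*P*W (g(W, P) = -((9*W)*P - 32)/3 = -(9*P*W - 32)/3 = -(-32 + 9*P*W)/3 = 32/3 - 3*P*W)
(-8708 + 15789) + g(57, -93) = (-8708 + 15789) + (32/3 - 3*(-93)*57) = 7081 + (32/3 + 15903) = 7081 + 47741/3 = 68984/3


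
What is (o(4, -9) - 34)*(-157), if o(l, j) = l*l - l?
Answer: 3454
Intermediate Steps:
o(l, j) = l² - l
(o(4, -9) - 34)*(-157) = (4*(-1 + 4) - 34)*(-157) = (4*3 - 34)*(-157) = (12 - 34)*(-157) = -22*(-157) = 3454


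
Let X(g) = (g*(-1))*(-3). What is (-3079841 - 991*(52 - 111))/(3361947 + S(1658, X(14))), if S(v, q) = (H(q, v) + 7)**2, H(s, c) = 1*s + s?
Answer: -755343/842557 ≈ -0.89649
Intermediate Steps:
X(g) = 3*g (X(g) = -g*(-3) = 3*g)
H(s, c) = 2*s (H(s, c) = s + s = 2*s)
S(v, q) = (7 + 2*q)**2 (S(v, q) = (2*q + 7)**2 = (7 + 2*q)**2)
(-3079841 - 991*(52 - 111))/(3361947 + S(1658, X(14))) = (-3079841 - 991*(52 - 111))/(3361947 + (7 + 2*(3*14))**2) = (-3079841 - 991*(-59))/(3361947 + (7 + 2*42)**2) = (-3079841 + 58469)/(3361947 + (7 + 84)**2) = -3021372/(3361947 + 91**2) = -3021372/(3361947 + 8281) = -3021372/3370228 = -3021372*1/3370228 = -755343/842557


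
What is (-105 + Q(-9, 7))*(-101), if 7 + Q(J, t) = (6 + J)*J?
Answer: 8585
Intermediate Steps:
Q(J, t) = -7 + J*(6 + J) (Q(J, t) = -7 + (6 + J)*J = -7 + J*(6 + J))
(-105 + Q(-9, 7))*(-101) = (-105 + (-7 + (-9)**2 + 6*(-9)))*(-101) = (-105 + (-7 + 81 - 54))*(-101) = (-105 + 20)*(-101) = -85*(-101) = 8585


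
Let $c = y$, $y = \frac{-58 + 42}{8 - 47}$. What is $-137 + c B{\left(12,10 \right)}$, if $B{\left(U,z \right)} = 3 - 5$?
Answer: $- \frac{5375}{39} \approx -137.82$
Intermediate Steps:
$y = \frac{16}{39}$ ($y = - \frac{16}{-39} = \left(-16\right) \left(- \frac{1}{39}\right) = \frac{16}{39} \approx 0.41026$)
$c = \frac{16}{39} \approx 0.41026$
$B{\left(U,z \right)} = -2$
$-137 + c B{\left(12,10 \right)} = -137 + \frac{16}{39} \left(-2\right) = -137 - \frac{32}{39} = - \frac{5375}{39}$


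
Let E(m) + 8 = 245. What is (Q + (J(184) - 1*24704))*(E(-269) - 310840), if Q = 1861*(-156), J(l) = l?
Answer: 97789006108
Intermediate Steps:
E(m) = 237 (E(m) = -8 + 245 = 237)
Q = -290316
(Q + (J(184) - 1*24704))*(E(-269) - 310840) = (-290316 + (184 - 1*24704))*(237 - 310840) = (-290316 + (184 - 24704))*(-310603) = (-290316 - 24520)*(-310603) = -314836*(-310603) = 97789006108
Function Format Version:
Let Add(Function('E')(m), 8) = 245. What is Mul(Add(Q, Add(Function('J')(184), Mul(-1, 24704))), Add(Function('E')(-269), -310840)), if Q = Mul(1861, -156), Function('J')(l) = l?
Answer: 97789006108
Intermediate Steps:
Function('E')(m) = 237 (Function('E')(m) = Add(-8, 245) = 237)
Q = -290316
Mul(Add(Q, Add(Function('J')(184), Mul(-1, 24704))), Add(Function('E')(-269), -310840)) = Mul(Add(-290316, Add(184, Mul(-1, 24704))), Add(237, -310840)) = Mul(Add(-290316, Add(184, -24704)), -310603) = Mul(Add(-290316, -24520), -310603) = Mul(-314836, -310603) = 97789006108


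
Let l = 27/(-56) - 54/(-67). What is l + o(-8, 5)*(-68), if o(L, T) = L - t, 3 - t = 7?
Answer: 1021759/3752 ≈ 272.32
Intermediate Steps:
t = -4 (t = 3 - 1*7 = 3 - 7 = -4)
o(L, T) = 4 + L (o(L, T) = L - 1*(-4) = L + 4 = 4 + L)
l = 1215/3752 (l = 27*(-1/56) - 54*(-1/67) = -27/56 + 54/67 = 1215/3752 ≈ 0.32383)
l + o(-8, 5)*(-68) = 1215/3752 + (4 - 8)*(-68) = 1215/3752 - 4*(-68) = 1215/3752 + 272 = 1021759/3752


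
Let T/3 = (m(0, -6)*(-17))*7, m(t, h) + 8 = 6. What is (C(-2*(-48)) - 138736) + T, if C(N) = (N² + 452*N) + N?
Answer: -85318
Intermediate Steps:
m(t, h) = -2 (m(t, h) = -8 + 6 = -2)
C(N) = N² + 453*N
T = 714 (T = 3*(-2*(-17)*7) = 3*(34*7) = 3*238 = 714)
(C(-2*(-48)) - 138736) + T = ((-2*(-48))*(453 - 2*(-48)) - 138736) + 714 = (96*(453 + 96) - 138736) + 714 = (96*549 - 138736) + 714 = (52704 - 138736) + 714 = -86032 + 714 = -85318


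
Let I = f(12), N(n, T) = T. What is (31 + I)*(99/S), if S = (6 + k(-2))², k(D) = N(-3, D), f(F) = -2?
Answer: 2871/16 ≈ 179.44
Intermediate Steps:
I = -2
k(D) = D
S = 16 (S = (6 - 2)² = 4² = 16)
(31 + I)*(99/S) = (31 - 2)*(99/16) = 29*(99*(1/16)) = 29*(99/16) = 2871/16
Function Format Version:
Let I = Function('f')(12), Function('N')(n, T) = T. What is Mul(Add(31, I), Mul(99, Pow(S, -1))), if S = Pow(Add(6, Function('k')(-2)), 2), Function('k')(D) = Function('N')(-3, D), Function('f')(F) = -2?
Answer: Rational(2871, 16) ≈ 179.44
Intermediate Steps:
I = -2
Function('k')(D) = D
S = 16 (S = Pow(Add(6, -2), 2) = Pow(4, 2) = 16)
Mul(Add(31, I), Mul(99, Pow(S, -1))) = Mul(Add(31, -2), Mul(99, Pow(16, -1))) = Mul(29, Mul(99, Rational(1, 16))) = Mul(29, Rational(99, 16)) = Rational(2871, 16)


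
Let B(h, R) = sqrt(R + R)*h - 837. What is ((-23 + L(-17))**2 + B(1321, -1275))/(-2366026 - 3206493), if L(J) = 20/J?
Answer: 72972/1610457991 - 6605*I*sqrt(102)/5572519 ≈ 4.5311e-5 - 0.011971*I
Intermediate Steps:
B(h, R) = -837 + h*sqrt(2)*sqrt(R) (B(h, R) = sqrt(2*R)*h - 837 = (sqrt(2)*sqrt(R))*h - 837 = h*sqrt(2)*sqrt(R) - 837 = -837 + h*sqrt(2)*sqrt(R))
((-23 + L(-17))**2 + B(1321, -1275))/(-2366026 - 3206493) = ((-23 + 20/(-17))**2 + (-837 + 1321*sqrt(2)*sqrt(-1275)))/(-2366026 - 3206493) = ((-23 + 20*(-1/17))**2 + (-837 + 1321*sqrt(2)*(5*I*sqrt(51))))/(-5572519) = ((-23 - 20/17)**2 + (-837 + 6605*I*sqrt(102)))*(-1/5572519) = ((-411/17)**2 + (-837 + 6605*I*sqrt(102)))*(-1/5572519) = (168921/289 + (-837 + 6605*I*sqrt(102)))*(-1/5572519) = (-72972/289 + 6605*I*sqrt(102))*(-1/5572519) = 72972/1610457991 - 6605*I*sqrt(102)/5572519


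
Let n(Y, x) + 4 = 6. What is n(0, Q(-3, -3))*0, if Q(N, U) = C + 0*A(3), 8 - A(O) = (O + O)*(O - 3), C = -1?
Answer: 0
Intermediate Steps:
A(O) = 8 - 2*O*(-3 + O) (A(O) = 8 - (O + O)*(O - 3) = 8 - 2*O*(-3 + O))
Q(N, U) = -1 (Q(N, U) = -1 + 0*(8 - 2*3² + 6*3) = -1 + 0*(8 - 2*9 + 18) = -1 + 0*(8 - 18 + 18) = -1 + 0*8 = -1 + 0 = -1)
n(Y, x) = 2 (n(Y, x) = -4 + 6 = 2)
n(0, Q(-3, -3))*0 = 2*0 = 0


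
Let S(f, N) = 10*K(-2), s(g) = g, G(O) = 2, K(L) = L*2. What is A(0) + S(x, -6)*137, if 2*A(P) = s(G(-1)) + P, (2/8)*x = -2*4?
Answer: -5479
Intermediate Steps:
K(L) = 2*L
x = -32 (x = 4*(-2*4) = 4*(-8) = -32)
A(P) = 1 + P/2 (A(P) = (2 + P)/2 = 1 + P/2)
S(f, N) = -40 (S(f, N) = 10*(2*(-2)) = 10*(-4) = -40)
A(0) + S(x, -6)*137 = (1 + (½)*0) - 40*137 = (1 + 0) - 5480 = 1 - 5480 = -5479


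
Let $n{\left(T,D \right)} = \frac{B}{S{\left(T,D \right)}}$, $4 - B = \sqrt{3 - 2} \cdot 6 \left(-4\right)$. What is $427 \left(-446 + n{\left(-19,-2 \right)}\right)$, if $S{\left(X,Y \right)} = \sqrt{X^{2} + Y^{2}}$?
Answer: $-190442 + \frac{11956 \sqrt{365}}{365} \approx -1.8982 \cdot 10^{5}$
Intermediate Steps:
$B = 28$ ($B = 4 - \sqrt{3 - 2} \cdot 6 \left(-4\right) = 4 - \sqrt{1} \cdot 6 \left(-4\right) = 4 - 1 \cdot 6 \left(-4\right) = 4 - 6 \left(-4\right) = 4 - -24 = 4 + 24 = 28$)
$n{\left(T,D \right)} = \frac{28}{\sqrt{D^{2} + T^{2}}}$ ($n{\left(T,D \right)} = \frac{28}{\sqrt{T^{2} + D^{2}}} = \frac{28}{\sqrt{D^{2} + T^{2}}}$)
$427 \left(-446 + n{\left(-19,-2 \right)}\right) = 427 \left(-446 + \frac{28}{\sqrt{\left(-2\right)^{2} + \left(-19\right)^{2}}}\right) = 427 \left(-446 + \frac{28}{\sqrt{4 + 361}}\right) = 427 \left(-446 + \frac{28}{\sqrt{365}}\right) = 427 \left(-446 + 28 \frac{\sqrt{365}}{365}\right) = 427 \left(-446 + \frac{28 \sqrt{365}}{365}\right) = -190442 + \frac{11956 \sqrt{365}}{365}$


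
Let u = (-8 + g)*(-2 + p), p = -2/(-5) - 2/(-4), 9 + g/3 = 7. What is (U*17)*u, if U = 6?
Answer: 7854/5 ≈ 1570.8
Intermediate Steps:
g = -6 (g = -27 + 3*7 = -27 + 21 = -6)
p = 9/10 (p = -2*(-1/5) - 2*(-1/4) = 2/5 + 1/2 = 9/10 ≈ 0.90000)
u = 77/5 (u = (-8 - 6)*(-2 + 9/10) = -14*(-11/10) = 77/5 ≈ 15.400)
(U*17)*u = (6*17)*(77/5) = 102*(77/5) = 7854/5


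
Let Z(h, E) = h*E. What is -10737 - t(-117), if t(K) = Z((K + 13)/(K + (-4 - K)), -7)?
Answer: -10555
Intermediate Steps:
Z(h, E) = E*h
t(K) = 91/4 + 7*K/4 (t(K) = -7*(K + 13)/(K + (-4 - K)) = -7*(13 + K)/(-4) = -7*(13 + K)*(-1)/4 = -7*(-13/4 - K/4) = 91/4 + 7*K/4)
-10737 - t(-117) = -10737 - (91/4 + (7/4)*(-117)) = -10737 - (91/4 - 819/4) = -10737 - 1*(-182) = -10737 + 182 = -10555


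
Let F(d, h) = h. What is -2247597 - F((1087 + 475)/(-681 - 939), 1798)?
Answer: -2249395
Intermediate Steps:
-2247597 - F((1087 + 475)/(-681 - 939), 1798) = -2247597 - 1*1798 = -2247597 - 1798 = -2249395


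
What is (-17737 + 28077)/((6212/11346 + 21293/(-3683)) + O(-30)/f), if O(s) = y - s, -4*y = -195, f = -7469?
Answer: -922060572568080/467670730643 ≈ -1971.6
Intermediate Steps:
y = 195/4 (y = -¼*(-195) = 195/4 ≈ 48.750)
O(s) = 195/4 - s
(-17737 + 28077)/((6212/11346 + 21293/(-3683)) + O(-30)/f) = (-17737 + 28077)/((6212/11346 + 21293/(-3683)) + (195/4 - 1*(-30))/(-7469)) = 10340/((6212*(1/11346) + 21293*(-1/3683)) + (195/4 + 30)*(-1/7469)) = 10340/((3106/5673 - 21293/3683) + (315/4)*(-1/7469)) = 10340/(-109355791/20893659 - 45/4268) = 10340/(-467670730643/89174136612) = 10340*(-89174136612/467670730643) = -922060572568080/467670730643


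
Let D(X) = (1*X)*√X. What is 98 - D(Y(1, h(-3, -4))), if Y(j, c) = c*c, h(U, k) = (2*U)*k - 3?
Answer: -9163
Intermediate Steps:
h(U, k) = -3 + 2*U*k (h(U, k) = 2*U*k - 3 = -3 + 2*U*k)
Y(j, c) = c²
D(X) = X^(3/2) (D(X) = X*√X = X^(3/2))
98 - D(Y(1, h(-3, -4))) = 98 - ((-3 + 2*(-3)*(-4))²)^(3/2) = 98 - ((-3 + 24)²)^(3/2) = 98 - (21²)^(3/2) = 98 - 441^(3/2) = 98 - 1*9261 = 98 - 9261 = -9163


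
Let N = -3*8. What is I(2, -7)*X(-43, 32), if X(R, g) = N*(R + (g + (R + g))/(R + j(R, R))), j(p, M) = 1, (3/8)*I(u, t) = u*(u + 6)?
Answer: 44544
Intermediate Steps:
I(u, t) = 8*u*(6 + u)/3 (I(u, t) = 8*(u*(u + 6))/3 = 8*(u*(6 + u))/3 = 8*u*(6 + u)/3)
N = -24
X(R, g) = -24*R - 24*(R + 2*g)/(1 + R) (X(R, g) = -24*(R + (g + (R + g))/(R + 1)) = -24*(R + (R + 2*g)/(1 + R)) = -24*R - 24*(R + 2*g)/(1 + R))
I(2, -7)*X(-43, 32) = ((8/3)*2*(6 + 2))*(24*(-1*(-43)**2 - 2*(-43) - 2*32)/(1 - 43)) = ((8/3)*2*8)*(24*(-1*1849 + 86 - 64)/(-42)) = 128*(24*(-1/42)*(-1849 + 86 - 64))/3 = 128*(24*(-1/42)*(-1827))/3 = (128/3)*1044 = 44544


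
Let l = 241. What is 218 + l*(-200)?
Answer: -47982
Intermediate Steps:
218 + l*(-200) = 218 + 241*(-200) = 218 - 48200 = -47982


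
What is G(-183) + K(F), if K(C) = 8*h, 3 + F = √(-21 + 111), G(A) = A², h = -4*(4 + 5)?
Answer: 33201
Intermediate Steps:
h = -36 (h = -4*9 = -36)
F = -3 + 3*√10 (F = -3 + √(-21 + 111) = -3 + √90 = -3 + 3*√10 ≈ 6.4868)
K(C) = -288 (K(C) = 8*(-36) = -288)
G(-183) + K(F) = (-183)² - 288 = 33489 - 288 = 33201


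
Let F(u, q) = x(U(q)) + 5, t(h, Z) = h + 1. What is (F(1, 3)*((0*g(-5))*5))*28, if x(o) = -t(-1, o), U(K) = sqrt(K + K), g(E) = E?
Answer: 0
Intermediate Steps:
t(h, Z) = 1 + h
U(K) = sqrt(2)*sqrt(K) (U(K) = sqrt(2*K) = sqrt(2)*sqrt(K))
x(o) = 0 (x(o) = -(1 - 1) = -1*0 = 0)
F(u, q) = 5 (F(u, q) = 0 + 5 = 5)
(F(1, 3)*((0*g(-5))*5))*28 = (5*((0*(-5))*5))*28 = (5*(0*5))*28 = (5*0)*28 = 0*28 = 0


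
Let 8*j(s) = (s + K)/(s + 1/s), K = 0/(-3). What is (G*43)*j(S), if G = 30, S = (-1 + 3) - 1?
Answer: 645/8 ≈ 80.625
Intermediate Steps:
S = 1 (S = 2 - 1 = 1)
K = 0 (K = 0*(-⅓) = 0)
j(s) = s/(8*(s + 1/s)) (j(s) = ((s + 0)/(s + 1/s))/8 = (s/(s + 1/s))/8 = s/(8*(s + 1/s)))
(G*43)*j(S) = (30*43)*((⅛)*1²/(1 + 1²)) = 1290*((⅛)*1/(1 + 1)) = 1290*((⅛)*1/2) = 1290*((⅛)*1*(½)) = 1290*(1/16) = 645/8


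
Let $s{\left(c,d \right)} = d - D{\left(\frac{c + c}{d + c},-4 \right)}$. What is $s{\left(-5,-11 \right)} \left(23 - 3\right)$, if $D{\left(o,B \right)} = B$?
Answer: $-140$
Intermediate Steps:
$s{\left(c,d \right)} = 4 + d$ ($s{\left(c,d \right)} = d - -4 = d + 4 = 4 + d$)
$s{\left(-5,-11 \right)} \left(23 - 3\right) = \left(4 - 11\right) \left(23 - 3\right) = \left(-7\right) 20 = -140$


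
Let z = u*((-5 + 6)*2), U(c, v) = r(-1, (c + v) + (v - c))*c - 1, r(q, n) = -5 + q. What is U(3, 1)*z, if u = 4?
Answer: -152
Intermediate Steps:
U(c, v) = -1 - 6*c (U(c, v) = (-5 - 1)*c - 1 = -6*c - 1 = -1 - 6*c)
z = 8 (z = 4*((-5 + 6)*2) = 4*(1*2) = 4*2 = 8)
U(3, 1)*z = (-1 - 6*3)*8 = (-1 - 18)*8 = -19*8 = -152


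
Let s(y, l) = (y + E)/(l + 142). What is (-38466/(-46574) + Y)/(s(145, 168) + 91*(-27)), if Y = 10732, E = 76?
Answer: -77479948270/17731862863 ≈ -4.3695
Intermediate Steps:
s(y, l) = (76 + y)/(142 + l) (s(y, l) = (y + 76)/(l + 142) = (76 + y)/(142 + l))
(-38466/(-46574) + Y)/(s(145, 168) + 91*(-27)) = (-38466/(-46574) + 10732)/((76 + 145)/(142 + 168) + 91*(-27)) = (-38466*(-1/46574) + 10732)/(221/310 - 2457) = (19233/23287 + 10732)/((1/310)*221 - 2457) = 249935317/(23287*(221/310 - 2457)) = 249935317/(23287*(-761449/310)) = (249935317/23287)*(-310/761449) = -77479948270/17731862863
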